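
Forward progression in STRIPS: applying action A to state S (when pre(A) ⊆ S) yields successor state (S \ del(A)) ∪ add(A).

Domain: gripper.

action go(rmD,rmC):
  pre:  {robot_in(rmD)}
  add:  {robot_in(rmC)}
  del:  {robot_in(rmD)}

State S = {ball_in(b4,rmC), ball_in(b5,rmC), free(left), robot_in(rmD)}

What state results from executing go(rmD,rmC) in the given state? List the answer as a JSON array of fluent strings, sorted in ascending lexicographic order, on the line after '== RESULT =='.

Progress:
  pre ⊆ S: {robot_in(rmD)} ⊆ S  — applicable
  S \ del = {ball_in(b4,rmC), ball_in(b5,rmC), free(left)}
  ∪ add   = {ball_in(b4,rmC), ball_in(b5,rmC), free(left), robot_in(rmC)}

== RESULT ==
["ball_in(b4,rmC)", "ball_in(b5,rmC)", "free(left)", "robot_in(rmC)"]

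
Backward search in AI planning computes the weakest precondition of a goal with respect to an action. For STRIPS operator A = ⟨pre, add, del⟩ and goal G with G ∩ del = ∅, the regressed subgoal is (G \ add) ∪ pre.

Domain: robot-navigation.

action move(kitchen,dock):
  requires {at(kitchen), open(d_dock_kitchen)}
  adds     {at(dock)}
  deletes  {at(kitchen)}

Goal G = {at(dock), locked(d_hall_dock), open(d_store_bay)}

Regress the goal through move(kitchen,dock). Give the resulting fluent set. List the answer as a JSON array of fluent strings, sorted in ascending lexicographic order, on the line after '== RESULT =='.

Regress:
  G ∩ del = {}  (empty — regression defined)
  G \ add = {at(dock), locked(d_hall_dock), open(d_store_bay)} \ {at(dock)} = {locked(d_hall_dock), open(d_store_bay)}
  ∪ pre   = {locked(d_hall_dock), open(d_store_bay)} ∪ {at(kitchen), open(d_dock_kitchen)}
          = {at(kitchen), locked(d_hall_dock), open(d_dock_kitchen), open(d_store_bay)}

== RESULT ==
["at(kitchen)", "locked(d_hall_dock)", "open(d_dock_kitchen)", "open(d_store_bay)"]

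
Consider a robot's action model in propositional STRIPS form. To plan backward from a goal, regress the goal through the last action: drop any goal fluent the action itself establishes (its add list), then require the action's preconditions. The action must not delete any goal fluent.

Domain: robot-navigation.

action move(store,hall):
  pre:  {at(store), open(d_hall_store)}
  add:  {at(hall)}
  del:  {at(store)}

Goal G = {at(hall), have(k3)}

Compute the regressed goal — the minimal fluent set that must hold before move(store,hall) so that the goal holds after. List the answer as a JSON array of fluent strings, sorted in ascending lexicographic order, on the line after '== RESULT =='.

Compute (G \ add) ∪ pre:
  G ∩ del = {}  (empty — regression defined)
  G \ add = {at(hall), have(k3)} \ {at(hall)} = {have(k3)}
  ∪ pre   = {have(k3)} ∪ {at(store), open(d_hall_store)}
          = {at(store), have(k3), open(d_hall_store)}

== RESULT ==
["at(store)", "have(k3)", "open(d_hall_store)"]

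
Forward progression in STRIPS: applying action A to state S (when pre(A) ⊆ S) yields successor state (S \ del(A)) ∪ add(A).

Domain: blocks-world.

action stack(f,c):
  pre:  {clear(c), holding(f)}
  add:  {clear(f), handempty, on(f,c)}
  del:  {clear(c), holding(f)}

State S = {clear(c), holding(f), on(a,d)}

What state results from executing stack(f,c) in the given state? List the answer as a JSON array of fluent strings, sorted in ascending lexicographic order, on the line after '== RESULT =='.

Compute (S \ del) ∪ add:
  pre ⊆ S: {clear(c), holding(f)} ⊆ S  — applicable
  S \ del = {on(a,d)}
  ∪ add   = {clear(f), handempty, on(a,d), on(f,c)}

== RESULT ==
["clear(f)", "handempty", "on(a,d)", "on(f,c)"]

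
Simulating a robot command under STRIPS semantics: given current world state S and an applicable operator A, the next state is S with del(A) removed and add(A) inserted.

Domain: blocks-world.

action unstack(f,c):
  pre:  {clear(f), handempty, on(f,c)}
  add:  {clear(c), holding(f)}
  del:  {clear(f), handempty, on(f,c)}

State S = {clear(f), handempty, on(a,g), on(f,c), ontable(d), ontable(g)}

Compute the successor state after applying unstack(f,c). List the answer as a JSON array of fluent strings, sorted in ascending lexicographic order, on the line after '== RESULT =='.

Progress:
  pre ⊆ S: {clear(f), handempty, on(f,c)} ⊆ S  — applicable
  S \ del = {on(a,g), ontable(d), ontable(g)}
  ∪ add   = {clear(c), holding(f), on(a,g), ontable(d), ontable(g)}

== RESULT ==
["clear(c)", "holding(f)", "on(a,g)", "ontable(d)", "ontable(g)"]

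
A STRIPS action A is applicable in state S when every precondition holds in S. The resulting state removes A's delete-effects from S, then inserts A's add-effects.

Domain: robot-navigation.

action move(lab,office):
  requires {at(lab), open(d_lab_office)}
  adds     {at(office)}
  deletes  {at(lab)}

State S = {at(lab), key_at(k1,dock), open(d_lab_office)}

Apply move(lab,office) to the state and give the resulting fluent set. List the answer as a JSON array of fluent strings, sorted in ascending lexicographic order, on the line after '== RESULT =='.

Progress:
  pre ⊆ S: {at(lab), open(d_lab_office)} ⊆ S  — applicable
  S \ del = {key_at(k1,dock), open(d_lab_office)}
  ∪ add   = {at(office), key_at(k1,dock), open(d_lab_office)}

== RESULT ==
["at(office)", "key_at(k1,dock)", "open(d_lab_office)"]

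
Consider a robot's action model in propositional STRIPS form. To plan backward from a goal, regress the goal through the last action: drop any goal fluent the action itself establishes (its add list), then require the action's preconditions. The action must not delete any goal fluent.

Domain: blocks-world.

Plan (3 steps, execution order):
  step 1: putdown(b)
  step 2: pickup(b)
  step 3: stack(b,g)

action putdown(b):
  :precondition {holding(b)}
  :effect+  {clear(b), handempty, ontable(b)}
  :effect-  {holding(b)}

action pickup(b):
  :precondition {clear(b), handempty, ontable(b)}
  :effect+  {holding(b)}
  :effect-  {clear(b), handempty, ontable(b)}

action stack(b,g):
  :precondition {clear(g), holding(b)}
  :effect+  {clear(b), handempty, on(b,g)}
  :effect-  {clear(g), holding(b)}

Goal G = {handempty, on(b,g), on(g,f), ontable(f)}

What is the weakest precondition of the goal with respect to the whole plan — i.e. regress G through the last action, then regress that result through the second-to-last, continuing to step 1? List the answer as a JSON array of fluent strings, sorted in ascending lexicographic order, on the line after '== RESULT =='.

Work backward from the goal:
  through step 3 (stack(b,g)): drop {handempty, on(b,g)}, keep {on(g,f), ontable(f)}, require {clear(g), holding(b)}
    → {clear(g), holding(b), on(g,f), ontable(f)}
  through step 2 (pickup(b)): drop {holding(b)}, keep {clear(g), on(g,f), ontable(f)}, require {clear(b), handempty, ontable(b)}
    → {clear(b), clear(g), handempty, on(g,f), ontable(b), ontable(f)}
  through step 1 (putdown(b)): drop {clear(b), handempty, ontable(b)}, keep {clear(g), on(g,f), ontable(f)}, require {holding(b)}
    → {clear(g), holding(b), on(g,f), ontable(f)}

== RESULT ==
["clear(g)", "holding(b)", "on(g,f)", "ontable(f)"]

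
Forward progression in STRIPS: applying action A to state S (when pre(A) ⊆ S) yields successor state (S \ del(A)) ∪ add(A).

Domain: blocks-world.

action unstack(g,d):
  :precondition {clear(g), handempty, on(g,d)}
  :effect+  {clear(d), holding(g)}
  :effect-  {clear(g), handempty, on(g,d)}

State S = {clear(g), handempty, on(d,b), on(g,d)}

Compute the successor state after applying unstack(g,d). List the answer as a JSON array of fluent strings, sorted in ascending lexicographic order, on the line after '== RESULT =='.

Progress:
  pre ⊆ S: {clear(g), handempty, on(g,d)} ⊆ S  — applicable
  S \ del = {on(d,b)}
  ∪ add   = {clear(d), holding(g), on(d,b)}

== RESULT ==
["clear(d)", "holding(g)", "on(d,b)"]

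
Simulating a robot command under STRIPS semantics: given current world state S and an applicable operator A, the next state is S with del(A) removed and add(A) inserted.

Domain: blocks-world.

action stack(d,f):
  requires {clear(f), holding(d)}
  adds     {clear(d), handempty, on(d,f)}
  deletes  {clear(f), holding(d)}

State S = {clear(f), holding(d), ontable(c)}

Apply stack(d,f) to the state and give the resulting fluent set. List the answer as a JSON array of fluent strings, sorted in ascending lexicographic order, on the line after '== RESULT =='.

Compute (S \ del) ∪ add:
  pre ⊆ S: {clear(f), holding(d)} ⊆ S  — applicable
  S \ del = {ontable(c)}
  ∪ add   = {clear(d), handempty, on(d,f), ontable(c)}

== RESULT ==
["clear(d)", "handempty", "on(d,f)", "ontable(c)"]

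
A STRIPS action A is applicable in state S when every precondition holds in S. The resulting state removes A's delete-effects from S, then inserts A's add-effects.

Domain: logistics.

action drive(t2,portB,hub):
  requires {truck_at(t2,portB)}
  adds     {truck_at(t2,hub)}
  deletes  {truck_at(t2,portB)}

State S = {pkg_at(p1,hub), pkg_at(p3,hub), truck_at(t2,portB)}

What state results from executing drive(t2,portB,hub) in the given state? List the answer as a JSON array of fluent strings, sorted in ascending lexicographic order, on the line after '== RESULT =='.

Compute (S \ del) ∪ add:
  pre ⊆ S: {truck_at(t2,portB)} ⊆ S  — applicable
  S \ del = {pkg_at(p1,hub), pkg_at(p3,hub)}
  ∪ add   = {pkg_at(p1,hub), pkg_at(p3,hub), truck_at(t2,hub)}

== RESULT ==
["pkg_at(p1,hub)", "pkg_at(p3,hub)", "truck_at(t2,hub)"]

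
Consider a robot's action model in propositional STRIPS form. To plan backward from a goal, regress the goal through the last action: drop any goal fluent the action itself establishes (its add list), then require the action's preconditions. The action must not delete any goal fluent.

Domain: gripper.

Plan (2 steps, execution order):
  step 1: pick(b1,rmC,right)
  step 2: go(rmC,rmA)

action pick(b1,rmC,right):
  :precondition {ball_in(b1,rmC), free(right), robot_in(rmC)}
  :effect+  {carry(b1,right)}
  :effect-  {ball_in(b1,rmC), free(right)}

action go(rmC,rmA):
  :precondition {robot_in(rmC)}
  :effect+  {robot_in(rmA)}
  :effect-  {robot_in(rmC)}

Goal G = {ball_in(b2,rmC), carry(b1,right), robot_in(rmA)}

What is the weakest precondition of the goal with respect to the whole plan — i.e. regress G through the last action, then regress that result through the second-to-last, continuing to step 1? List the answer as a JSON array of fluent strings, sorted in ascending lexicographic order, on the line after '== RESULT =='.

Work backward from the goal:
  through step 2 (go(rmC,rmA)): drop {robot_in(rmA)}, keep {ball_in(b2,rmC), carry(b1,right)}, require {robot_in(rmC)}
    → {ball_in(b2,rmC), carry(b1,right), robot_in(rmC)}
  through step 1 (pick(b1,rmC,right)): drop {carry(b1,right)}, keep {ball_in(b2,rmC), robot_in(rmC)}, require {ball_in(b1,rmC), free(right), robot_in(rmC)}
    → {ball_in(b1,rmC), ball_in(b2,rmC), free(right), robot_in(rmC)}

== RESULT ==
["ball_in(b1,rmC)", "ball_in(b2,rmC)", "free(right)", "robot_in(rmC)"]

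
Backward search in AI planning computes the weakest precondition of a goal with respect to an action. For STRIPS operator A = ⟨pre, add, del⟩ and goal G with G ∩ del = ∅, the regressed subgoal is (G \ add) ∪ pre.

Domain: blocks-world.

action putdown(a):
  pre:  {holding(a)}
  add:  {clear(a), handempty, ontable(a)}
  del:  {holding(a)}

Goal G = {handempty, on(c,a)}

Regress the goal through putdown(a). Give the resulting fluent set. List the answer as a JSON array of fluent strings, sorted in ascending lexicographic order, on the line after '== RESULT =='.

Compute (G \ add) ∪ pre:
  G ∩ del = {}  (empty — regression defined)
  G \ add = {handempty, on(c,a)} \ {clear(a), handempty, ontable(a)} = {on(c,a)}
  ∪ pre   = {on(c,a)} ∪ {holding(a)}
          = {holding(a), on(c,a)}

== RESULT ==
["holding(a)", "on(c,a)"]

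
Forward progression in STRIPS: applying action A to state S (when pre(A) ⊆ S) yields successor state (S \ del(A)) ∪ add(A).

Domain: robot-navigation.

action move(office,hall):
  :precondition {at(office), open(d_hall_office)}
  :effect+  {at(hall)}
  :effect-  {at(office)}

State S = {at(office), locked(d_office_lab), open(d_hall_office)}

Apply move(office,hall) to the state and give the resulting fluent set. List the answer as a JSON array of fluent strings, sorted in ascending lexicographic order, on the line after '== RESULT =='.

Compute (S \ del) ∪ add:
  pre ⊆ S: {at(office), open(d_hall_office)} ⊆ S  — applicable
  S \ del = {locked(d_office_lab), open(d_hall_office)}
  ∪ add   = {at(hall), locked(d_office_lab), open(d_hall_office)}

== RESULT ==
["at(hall)", "locked(d_office_lab)", "open(d_hall_office)"]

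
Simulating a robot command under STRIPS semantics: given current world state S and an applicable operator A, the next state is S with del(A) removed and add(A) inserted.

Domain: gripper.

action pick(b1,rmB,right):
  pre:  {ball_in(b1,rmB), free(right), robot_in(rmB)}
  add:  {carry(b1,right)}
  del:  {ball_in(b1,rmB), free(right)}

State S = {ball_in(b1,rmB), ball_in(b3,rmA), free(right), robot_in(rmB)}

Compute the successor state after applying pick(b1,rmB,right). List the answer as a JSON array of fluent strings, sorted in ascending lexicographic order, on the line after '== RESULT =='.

Compute (S \ del) ∪ add:
  pre ⊆ S: {ball_in(b1,rmB), free(right), robot_in(rmB)} ⊆ S  — applicable
  S \ del = {ball_in(b3,rmA), robot_in(rmB)}
  ∪ add   = {ball_in(b3,rmA), carry(b1,right), robot_in(rmB)}

== RESULT ==
["ball_in(b3,rmA)", "carry(b1,right)", "robot_in(rmB)"]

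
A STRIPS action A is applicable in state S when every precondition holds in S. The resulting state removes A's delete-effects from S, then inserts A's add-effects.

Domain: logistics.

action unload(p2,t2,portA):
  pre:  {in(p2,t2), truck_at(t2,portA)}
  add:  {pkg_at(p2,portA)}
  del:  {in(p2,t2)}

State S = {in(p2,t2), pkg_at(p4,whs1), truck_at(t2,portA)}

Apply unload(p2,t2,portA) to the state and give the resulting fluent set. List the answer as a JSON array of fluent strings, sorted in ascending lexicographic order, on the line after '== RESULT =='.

Progress:
  pre ⊆ S: {in(p2,t2), truck_at(t2,portA)} ⊆ S  — applicable
  S \ del = {pkg_at(p4,whs1), truck_at(t2,portA)}
  ∪ add   = {pkg_at(p2,portA), pkg_at(p4,whs1), truck_at(t2,portA)}

== RESULT ==
["pkg_at(p2,portA)", "pkg_at(p4,whs1)", "truck_at(t2,portA)"]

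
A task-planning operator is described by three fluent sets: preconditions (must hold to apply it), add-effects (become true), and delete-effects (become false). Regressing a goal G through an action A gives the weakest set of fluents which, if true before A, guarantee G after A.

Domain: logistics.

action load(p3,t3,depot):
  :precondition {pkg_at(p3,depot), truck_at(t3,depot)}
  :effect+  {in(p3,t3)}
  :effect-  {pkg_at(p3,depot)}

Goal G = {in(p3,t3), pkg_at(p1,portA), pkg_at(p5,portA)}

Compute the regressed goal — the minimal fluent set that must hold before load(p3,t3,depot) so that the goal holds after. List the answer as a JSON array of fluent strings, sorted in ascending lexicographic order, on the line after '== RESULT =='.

Regress:
  G ∩ del = {}  (empty — regression defined)
  G \ add = {in(p3,t3), pkg_at(p1,portA), pkg_at(p5,portA)} \ {in(p3,t3)} = {pkg_at(p1,portA), pkg_at(p5,portA)}
  ∪ pre   = {pkg_at(p1,portA), pkg_at(p5,portA)} ∪ {pkg_at(p3,depot), truck_at(t3,depot)}
          = {pkg_at(p1,portA), pkg_at(p3,depot), pkg_at(p5,portA), truck_at(t3,depot)}

== RESULT ==
["pkg_at(p1,portA)", "pkg_at(p3,depot)", "pkg_at(p5,portA)", "truck_at(t3,depot)"]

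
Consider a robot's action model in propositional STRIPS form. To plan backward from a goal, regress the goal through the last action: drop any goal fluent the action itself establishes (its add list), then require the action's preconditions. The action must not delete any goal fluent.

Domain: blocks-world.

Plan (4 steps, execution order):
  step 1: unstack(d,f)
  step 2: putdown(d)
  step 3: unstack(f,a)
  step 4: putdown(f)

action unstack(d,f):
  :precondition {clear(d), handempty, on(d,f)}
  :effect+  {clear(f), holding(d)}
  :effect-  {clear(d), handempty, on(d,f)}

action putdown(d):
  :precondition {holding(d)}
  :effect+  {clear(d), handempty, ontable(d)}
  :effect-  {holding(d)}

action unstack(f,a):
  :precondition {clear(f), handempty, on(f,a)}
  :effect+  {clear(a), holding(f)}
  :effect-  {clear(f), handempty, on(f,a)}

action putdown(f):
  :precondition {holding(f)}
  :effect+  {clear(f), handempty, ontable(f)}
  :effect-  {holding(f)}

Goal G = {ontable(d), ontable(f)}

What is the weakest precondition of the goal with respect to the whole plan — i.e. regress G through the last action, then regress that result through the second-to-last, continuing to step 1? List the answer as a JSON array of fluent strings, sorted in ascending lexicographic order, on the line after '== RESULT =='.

Work backward from the goal:
  through step 4 (putdown(f)): drop {ontable(f)}, keep {ontable(d)}, require {holding(f)}
    → {holding(f), ontable(d)}
  through step 3 (unstack(f,a)): drop {holding(f)}, keep {ontable(d)}, require {clear(f), handempty, on(f,a)}
    → {clear(f), handempty, on(f,a), ontable(d)}
  through step 2 (putdown(d)): drop {handempty, ontable(d)}, keep {clear(f), on(f,a)}, require {holding(d)}
    → {clear(f), holding(d), on(f,a)}
  through step 1 (unstack(d,f)): drop {clear(f), holding(d)}, keep {on(f,a)}, require {clear(d), handempty, on(d,f)}
    → {clear(d), handempty, on(d,f), on(f,a)}

== RESULT ==
["clear(d)", "handempty", "on(d,f)", "on(f,a)"]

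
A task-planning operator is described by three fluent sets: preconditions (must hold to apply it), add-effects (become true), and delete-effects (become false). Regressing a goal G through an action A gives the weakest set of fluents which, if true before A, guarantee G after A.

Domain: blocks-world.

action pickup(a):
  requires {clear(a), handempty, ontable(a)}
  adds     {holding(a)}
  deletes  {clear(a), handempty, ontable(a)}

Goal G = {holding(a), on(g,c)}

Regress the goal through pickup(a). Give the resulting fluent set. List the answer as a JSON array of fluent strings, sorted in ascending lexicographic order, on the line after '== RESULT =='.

Regress:
  G ∩ del = {}  (empty — regression defined)
  G \ add = {holding(a), on(g,c)} \ {holding(a)} = {on(g,c)}
  ∪ pre   = {on(g,c)} ∪ {clear(a), handempty, ontable(a)}
          = {clear(a), handempty, on(g,c), ontable(a)}

== RESULT ==
["clear(a)", "handempty", "on(g,c)", "ontable(a)"]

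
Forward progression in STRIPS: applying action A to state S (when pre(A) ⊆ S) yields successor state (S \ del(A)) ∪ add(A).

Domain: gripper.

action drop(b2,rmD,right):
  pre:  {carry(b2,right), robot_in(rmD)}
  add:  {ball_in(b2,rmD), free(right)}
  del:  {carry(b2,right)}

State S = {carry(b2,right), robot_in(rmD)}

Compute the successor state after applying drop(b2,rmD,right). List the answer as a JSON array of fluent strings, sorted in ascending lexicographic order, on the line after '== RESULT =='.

Progress:
  pre ⊆ S: {carry(b2,right), robot_in(rmD)} ⊆ S  — applicable
  S \ del = {robot_in(rmD)}
  ∪ add   = {ball_in(b2,rmD), free(right), robot_in(rmD)}

== RESULT ==
["ball_in(b2,rmD)", "free(right)", "robot_in(rmD)"]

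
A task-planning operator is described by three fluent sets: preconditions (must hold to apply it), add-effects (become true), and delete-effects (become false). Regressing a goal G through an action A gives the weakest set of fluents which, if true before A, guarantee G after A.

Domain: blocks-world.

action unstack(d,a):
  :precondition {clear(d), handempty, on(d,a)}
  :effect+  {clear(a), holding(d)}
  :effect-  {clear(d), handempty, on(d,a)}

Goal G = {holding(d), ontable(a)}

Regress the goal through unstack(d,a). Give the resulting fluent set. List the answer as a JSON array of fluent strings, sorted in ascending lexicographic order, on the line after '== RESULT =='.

Regress:
  G ∩ del = {}  (empty — regression defined)
  G \ add = {holding(d), ontable(a)} \ {clear(a), holding(d)} = {ontable(a)}
  ∪ pre   = {ontable(a)} ∪ {clear(d), handempty, on(d,a)}
          = {clear(d), handempty, on(d,a), ontable(a)}

== RESULT ==
["clear(d)", "handempty", "on(d,a)", "ontable(a)"]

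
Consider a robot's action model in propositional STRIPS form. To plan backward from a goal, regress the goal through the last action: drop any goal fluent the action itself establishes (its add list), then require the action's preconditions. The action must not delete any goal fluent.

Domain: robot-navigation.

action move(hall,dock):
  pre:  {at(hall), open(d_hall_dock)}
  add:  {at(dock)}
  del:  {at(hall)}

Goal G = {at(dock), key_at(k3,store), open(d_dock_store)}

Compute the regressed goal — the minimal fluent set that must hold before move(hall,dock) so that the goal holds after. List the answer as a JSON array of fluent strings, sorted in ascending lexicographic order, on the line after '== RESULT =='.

Compute (G \ add) ∪ pre:
  G ∩ del = {}  (empty — regression defined)
  G \ add = {at(dock), key_at(k3,store), open(d_dock_store)} \ {at(dock)} = {key_at(k3,store), open(d_dock_store)}
  ∪ pre   = {key_at(k3,store), open(d_dock_store)} ∪ {at(hall), open(d_hall_dock)}
          = {at(hall), key_at(k3,store), open(d_dock_store), open(d_hall_dock)}

== RESULT ==
["at(hall)", "key_at(k3,store)", "open(d_dock_store)", "open(d_hall_dock)"]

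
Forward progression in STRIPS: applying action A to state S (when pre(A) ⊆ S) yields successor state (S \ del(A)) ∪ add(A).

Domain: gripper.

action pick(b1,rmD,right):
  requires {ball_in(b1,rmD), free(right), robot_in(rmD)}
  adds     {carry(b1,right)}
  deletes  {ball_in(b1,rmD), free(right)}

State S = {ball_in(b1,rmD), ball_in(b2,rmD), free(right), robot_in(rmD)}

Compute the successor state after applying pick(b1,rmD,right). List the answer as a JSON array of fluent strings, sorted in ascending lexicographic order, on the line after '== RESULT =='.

Compute (S \ del) ∪ add:
  pre ⊆ S: {ball_in(b1,rmD), free(right), robot_in(rmD)} ⊆ S  — applicable
  S \ del = {ball_in(b2,rmD), robot_in(rmD)}
  ∪ add   = {ball_in(b2,rmD), carry(b1,right), robot_in(rmD)}

== RESULT ==
["ball_in(b2,rmD)", "carry(b1,right)", "robot_in(rmD)"]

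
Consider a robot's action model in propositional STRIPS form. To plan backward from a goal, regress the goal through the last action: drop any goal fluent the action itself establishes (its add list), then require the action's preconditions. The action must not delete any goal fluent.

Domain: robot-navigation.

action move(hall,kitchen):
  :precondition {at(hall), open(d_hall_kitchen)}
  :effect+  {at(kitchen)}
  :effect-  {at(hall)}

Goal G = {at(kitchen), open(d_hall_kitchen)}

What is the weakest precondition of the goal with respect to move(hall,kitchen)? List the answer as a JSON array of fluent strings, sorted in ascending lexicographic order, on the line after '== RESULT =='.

Compute (G \ add) ∪ pre:
  G ∩ del = {}  (empty — regression defined)
  G \ add = {at(kitchen), open(d_hall_kitchen)} \ {at(kitchen)} = {open(d_hall_kitchen)}
  ∪ pre   = {open(d_hall_kitchen)} ∪ {at(hall), open(d_hall_kitchen)}
          = {at(hall), open(d_hall_kitchen)}

== RESULT ==
["at(hall)", "open(d_hall_kitchen)"]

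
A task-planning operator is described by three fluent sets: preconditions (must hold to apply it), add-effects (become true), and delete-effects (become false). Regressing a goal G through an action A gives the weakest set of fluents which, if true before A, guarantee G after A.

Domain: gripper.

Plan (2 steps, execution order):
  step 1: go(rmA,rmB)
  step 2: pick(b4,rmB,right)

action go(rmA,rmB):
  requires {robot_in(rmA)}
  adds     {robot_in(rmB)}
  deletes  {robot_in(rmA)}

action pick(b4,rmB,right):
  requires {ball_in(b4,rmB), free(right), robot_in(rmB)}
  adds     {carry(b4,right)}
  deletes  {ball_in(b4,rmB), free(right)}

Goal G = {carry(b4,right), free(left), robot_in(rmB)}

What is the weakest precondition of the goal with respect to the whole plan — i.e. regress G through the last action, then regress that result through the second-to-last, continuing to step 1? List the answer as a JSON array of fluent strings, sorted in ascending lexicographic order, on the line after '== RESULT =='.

Work backward from the goal:
  through step 2 (pick(b4,rmB,right)): drop {carry(b4,right)}, keep {free(left), robot_in(rmB)}, require {ball_in(b4,rmB), free(right), robot_in(rmB)}
    → {ball_in(b4,rmB), free(left), free(right), robot_in(rmB)}
  through step 1 (go(rmA,rmB)): drop {robot_in(rmB)}, keep {ball_in(b4,rmB), free(left), free(right)}, require {robot_in(rmA)}
    → {ball_in(b4,rmB), free(left), free(right), robot_in(rmA)}

== RESULT ==
["ball_in(b4,rmB)", "free(left)", "free(right)", "robot_in(rmA)"]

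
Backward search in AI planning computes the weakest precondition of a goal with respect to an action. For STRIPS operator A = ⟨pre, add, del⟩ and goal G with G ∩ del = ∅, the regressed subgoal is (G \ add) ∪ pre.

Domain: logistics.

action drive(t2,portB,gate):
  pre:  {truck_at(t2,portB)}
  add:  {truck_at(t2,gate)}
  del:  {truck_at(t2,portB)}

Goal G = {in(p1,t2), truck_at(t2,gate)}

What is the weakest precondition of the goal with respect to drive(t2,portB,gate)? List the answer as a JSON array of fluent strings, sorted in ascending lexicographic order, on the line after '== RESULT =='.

Regress:
  G ∩ del = {}  (empty — regression defined)
  G \ add = {in(p1,t2), truck_at(t2,gate)} \ {truck_at(t2,gate)} = {in(p1,t2)}
  ∪ pre   = {in(p1,t2)} ∪ {truck_at(t2,portB)}
          = {in(p1,t2), truck_at(t2,portB)}

== RESULT ==
["in(p1,t2)", "truck_at(t2,portB)"]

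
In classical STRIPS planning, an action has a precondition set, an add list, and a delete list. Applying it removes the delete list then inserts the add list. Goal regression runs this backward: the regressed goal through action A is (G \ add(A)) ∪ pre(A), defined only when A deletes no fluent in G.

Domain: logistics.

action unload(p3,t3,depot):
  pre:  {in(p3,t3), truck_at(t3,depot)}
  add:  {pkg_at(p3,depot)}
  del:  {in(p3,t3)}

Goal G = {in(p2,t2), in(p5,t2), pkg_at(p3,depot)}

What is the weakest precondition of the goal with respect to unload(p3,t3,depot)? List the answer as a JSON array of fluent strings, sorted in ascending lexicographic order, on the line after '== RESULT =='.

Compute (G \ add) ∪ pre:
  G ∩ del = {}  (empty — regression defined)
  G \ add = {in(p2,t2), in(p5,t2), pkg_at(p3,depot)} \ {pkg_at(p3,depot)} = {in(p2,t2), in(p5,t2)}
  ∪ pre   = {in(p2,t2), in(p5,t2)} ∪ {in(p3,t3), truck_at(t3,depot)}
          = {in(p2,t2), in(p3,t3), in(p5,t2), truck_at(t3,depot)}

== RESULT ==
["in(p2,t2)", "in(p3,t3)", "in(p5,t2)", "truck_at(t3,depot)"]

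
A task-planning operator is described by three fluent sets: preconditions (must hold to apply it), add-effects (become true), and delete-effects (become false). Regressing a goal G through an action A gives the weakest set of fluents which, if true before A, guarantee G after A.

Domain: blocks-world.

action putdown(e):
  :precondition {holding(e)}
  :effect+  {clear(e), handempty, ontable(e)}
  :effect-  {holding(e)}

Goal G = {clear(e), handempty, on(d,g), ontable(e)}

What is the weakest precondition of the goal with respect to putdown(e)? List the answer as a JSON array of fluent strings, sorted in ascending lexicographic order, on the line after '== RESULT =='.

Regress:
  G ∩ del = {}  (empty — regression defined)
  G \ add = {clear(e), handempty, on(d,g), ontable(e)} \ {clear(e), handempty, ontable(e)} = {on(d,g)}
  ∪ pre   = {on(d,g)} ∪ {holding(e)}
          = {holding(e), on(d,g)}

== RESULT ==
["holding(e)", "on(d,g)"]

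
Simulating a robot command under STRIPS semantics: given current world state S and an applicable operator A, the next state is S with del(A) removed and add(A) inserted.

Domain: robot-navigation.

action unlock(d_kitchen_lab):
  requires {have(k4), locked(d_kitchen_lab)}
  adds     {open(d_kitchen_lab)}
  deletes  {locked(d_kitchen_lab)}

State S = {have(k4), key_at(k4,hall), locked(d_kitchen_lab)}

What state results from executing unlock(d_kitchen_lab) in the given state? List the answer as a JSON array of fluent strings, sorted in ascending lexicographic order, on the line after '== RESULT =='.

Compute (S \ del) ∪ add:
  pre ⊆ S: {have(k4), locked(d_kitchen_lab)} ⊆ S  — applicable
  S \ del = {have(k4), key_at(k4,hall)}
  ∪ add   = {have(k4), key_at(k4,hall), open(d_kitchen_lab)}

== RESULT ==
["have(k4)", "key_at(k4,hall)", "open(d_kitchen_lab)"]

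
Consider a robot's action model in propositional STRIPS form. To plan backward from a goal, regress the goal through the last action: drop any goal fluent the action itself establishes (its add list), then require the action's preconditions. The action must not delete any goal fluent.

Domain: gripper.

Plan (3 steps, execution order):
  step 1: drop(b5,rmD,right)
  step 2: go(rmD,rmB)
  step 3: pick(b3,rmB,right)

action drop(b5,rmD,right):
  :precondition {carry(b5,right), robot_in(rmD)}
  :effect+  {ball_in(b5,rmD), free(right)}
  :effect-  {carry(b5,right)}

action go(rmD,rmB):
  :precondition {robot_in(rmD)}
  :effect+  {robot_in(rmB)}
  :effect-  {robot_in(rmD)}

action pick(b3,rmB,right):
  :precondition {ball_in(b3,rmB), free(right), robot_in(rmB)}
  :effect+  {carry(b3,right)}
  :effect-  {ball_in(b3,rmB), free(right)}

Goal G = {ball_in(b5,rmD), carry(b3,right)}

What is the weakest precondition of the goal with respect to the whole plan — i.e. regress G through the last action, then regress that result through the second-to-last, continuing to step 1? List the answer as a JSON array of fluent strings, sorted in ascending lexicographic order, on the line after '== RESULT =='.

Work backward from the goal:
  through step 3 (pick(b3,rmB,right)): drop {carry(b3,right)}, keep {ball_in(b5,rmD)}, require {ball_in(b3,rmB), free(right), robot_in(rmB)}
    → {ball_in(b3,rmB), ball_in(b5,rmD), free(right), robot_in(rmB)}
  through step 2 (go(rmD,rmB)): drop {robot_in(rmB)}, keep {ball_in(b3,rmB), ball_in(b5,rmD), free(right)}, require {robot_in(rmD)}
    → {ball_in(b3,rmB), ball_in(b5,rmD), free(right), robot_in(rmD)}
  through step 1 (drop(b5,rmD,right)): drop {ball_in(b5,rmD), free(right)}, keep {ball_in(b3,rmB), robot_in(rmD)}, require {carry(b5,right), robot_in(rmD)}
    → {ball_in(b3,rmB), carry(b5,right), robot_in(rmD)}

== RESULT ==
["ball_in(b3,rmB)", "carry(b5,right)", "robot_in(rmD)"]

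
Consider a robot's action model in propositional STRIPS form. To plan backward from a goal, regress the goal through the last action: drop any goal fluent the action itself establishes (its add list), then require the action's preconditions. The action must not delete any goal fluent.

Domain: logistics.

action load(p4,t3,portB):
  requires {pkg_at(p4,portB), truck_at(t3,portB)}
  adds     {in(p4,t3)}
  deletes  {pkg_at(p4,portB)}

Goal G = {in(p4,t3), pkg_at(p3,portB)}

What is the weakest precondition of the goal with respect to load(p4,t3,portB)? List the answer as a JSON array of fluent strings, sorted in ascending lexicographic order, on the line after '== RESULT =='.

Compute (G \ add) ∪ pre:
  G ∩ del = {}  (empty — regression defined)
  G \ add = {in(p4,t3), pkg_at(p3,portB)} \ {in(p4,t3)} = {pkg_at(p3,portB)}
  ∪ pre   = {pkg_at(p3,portB)} ∪ {pkg_at(p4,portB), truck_at(t3,portB)}
          = {pkg_at(p3,portB), pkg_at(p4,portB), truck_at(t3,portB)}

== RESULT ==
["pkg_at(p3,portB)", "pkg_at(p4,portB)", "truck_at(t3,portB)"]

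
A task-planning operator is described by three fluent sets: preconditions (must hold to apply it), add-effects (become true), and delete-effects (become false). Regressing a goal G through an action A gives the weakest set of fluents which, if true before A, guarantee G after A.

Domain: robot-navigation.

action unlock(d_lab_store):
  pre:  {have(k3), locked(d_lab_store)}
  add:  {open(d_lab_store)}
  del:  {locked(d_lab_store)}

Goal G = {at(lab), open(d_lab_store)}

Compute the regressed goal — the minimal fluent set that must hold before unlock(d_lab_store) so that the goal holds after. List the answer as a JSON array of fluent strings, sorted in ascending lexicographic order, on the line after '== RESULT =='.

Compute (G \ add) ∪ pre:
  G ∩ del = {}  (empty — regression defined)
  G \ add = {at(lab), open(d_lab_store)} \ {open(d_lab_store)} = {at(lab)}
  ∪ pre   = {at(lab)} ∪ {have(k3), locked(d_lab_store)}
          = {at(lab), have(k3), locked(d_lab_store)}

== RESULT ==
["at(lab)", "have(k3)", "locked(d_lab_store)"]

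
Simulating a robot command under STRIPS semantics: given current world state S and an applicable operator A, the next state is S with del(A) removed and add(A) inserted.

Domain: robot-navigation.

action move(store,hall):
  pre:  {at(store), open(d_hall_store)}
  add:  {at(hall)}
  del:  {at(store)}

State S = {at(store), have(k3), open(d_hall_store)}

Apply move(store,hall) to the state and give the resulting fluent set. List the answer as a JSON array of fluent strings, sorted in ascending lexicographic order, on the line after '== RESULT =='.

Compute (S \ del) ∪ add:
  pre ⊆ S: {at(store), open(d_hall_store)} ⊆ S  — applicable
  S \ del = {have(k3), open(d_hall_store)}
  ∪ add   = {at(hall), have(k3), open(d_hall_store)}

== RESULT ==
["at(hall)", "have(k3)", "open(d_hall_store)"]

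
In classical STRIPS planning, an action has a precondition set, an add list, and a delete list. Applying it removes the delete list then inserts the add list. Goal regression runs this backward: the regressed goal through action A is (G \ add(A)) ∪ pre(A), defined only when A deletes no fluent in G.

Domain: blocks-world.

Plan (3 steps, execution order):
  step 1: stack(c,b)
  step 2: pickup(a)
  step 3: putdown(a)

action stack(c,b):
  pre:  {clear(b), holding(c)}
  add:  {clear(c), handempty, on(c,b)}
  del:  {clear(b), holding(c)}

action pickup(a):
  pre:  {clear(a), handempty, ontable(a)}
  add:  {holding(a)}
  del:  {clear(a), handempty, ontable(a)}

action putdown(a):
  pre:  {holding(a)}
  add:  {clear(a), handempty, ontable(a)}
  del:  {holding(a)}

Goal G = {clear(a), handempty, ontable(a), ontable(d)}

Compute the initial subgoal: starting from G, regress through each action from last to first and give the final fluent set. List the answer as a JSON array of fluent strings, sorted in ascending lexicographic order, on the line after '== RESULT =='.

Regress step by step:
  through step 3 (putdown(a)): drop {clear(a), handempty, ontable(a)}, keep {ontable(d)}, require {holding(a)}
    → {holding(a), ontable(d)}
  through step 2 (pickup(a)): drop {holding(a)}, keep {ontable(d)}, require {clear(a), handempty, ontable(a)}
    → {clear(a), handempty, ontable(a), ontable(d)}
  through step 1 (stack(c,b)): drop {handempty}, keep {clear(a), ontable(a), ontable(d)}, require {clear(b), holding(c)}
    → {clear(a), clear(b), holding(c), ontable(a), ontable(d)}

== RESULT ==
["clear(a)", "clear(b)", "holding(c)", "ontable(a)", "ontable(d)"]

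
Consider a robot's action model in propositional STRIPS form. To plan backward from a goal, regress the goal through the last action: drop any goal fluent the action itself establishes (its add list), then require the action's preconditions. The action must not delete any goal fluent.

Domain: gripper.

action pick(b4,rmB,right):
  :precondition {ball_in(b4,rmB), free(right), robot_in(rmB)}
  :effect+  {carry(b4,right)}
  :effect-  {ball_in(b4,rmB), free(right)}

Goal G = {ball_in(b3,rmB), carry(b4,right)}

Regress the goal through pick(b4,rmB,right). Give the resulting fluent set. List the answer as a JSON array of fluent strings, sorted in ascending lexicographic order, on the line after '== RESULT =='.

Regress:
  G ∩ del = {}  (empty — regression defined)
  G \ add = {ball_in(b3,rmB), carry(b4,right)} \ {carry(b4,right)} = {ball_in(b3,rmB)}
  ∪ pre   = {ball_in(b3,rmB)} ∪ {ball_in(b4,rmB), free(right), robot_in(rmB)}
          = {ball_in(b3,rmB), ball_in(b4,rmB), free(right), robot_in(rmB)}

== RESULT ==
["ball_in(b3,rmB)", "ball_in(b4,rmB)", "free(right)", "robot_in(rmB)"]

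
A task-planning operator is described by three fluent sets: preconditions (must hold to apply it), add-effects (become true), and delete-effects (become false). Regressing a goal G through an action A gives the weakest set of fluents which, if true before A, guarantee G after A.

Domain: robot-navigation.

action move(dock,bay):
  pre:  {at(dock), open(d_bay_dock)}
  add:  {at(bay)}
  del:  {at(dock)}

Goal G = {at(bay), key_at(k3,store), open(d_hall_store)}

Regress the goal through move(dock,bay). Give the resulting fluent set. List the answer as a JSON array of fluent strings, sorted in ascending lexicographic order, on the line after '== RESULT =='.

Regress:
  G ∩ del = {}  (empty — regression defined)
  G \ add = {at(bay), key_at(k3,store), open(d_hall_store)} \ {at(bay)} = {key_at(k3,store), open(d_hall_store)}
  ∪ pre   = {key_at(k3,store), open(d_hall_store)} ∪ {at(dock), open(d_bay_dock)}
          = {at(dock), key_at(k3,store), open(d_bay_dock), open(d_hall_store)}

== RESULT ==
["at(dock)", "key_at(k3,store)", "open(d_bay_dock)", "open(d_hall_store)"]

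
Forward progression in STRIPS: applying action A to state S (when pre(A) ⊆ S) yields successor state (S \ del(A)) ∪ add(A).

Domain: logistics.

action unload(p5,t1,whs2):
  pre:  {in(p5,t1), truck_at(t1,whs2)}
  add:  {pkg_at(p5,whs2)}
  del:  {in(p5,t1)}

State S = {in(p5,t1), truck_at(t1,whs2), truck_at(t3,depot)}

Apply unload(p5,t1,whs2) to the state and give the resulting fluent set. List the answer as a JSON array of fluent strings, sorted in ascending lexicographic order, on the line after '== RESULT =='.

Compute (S \ del) ∪ add:
  pre ⊆ S: {in(p5,t1), truck_at(t1,whs2)} ⊆ S  — applicable
  S \ del = {truck_at(t1,whs2), truck_at(t3,depot)}
  ∪ add   = {pkg_at(p5,whs2), truck_at(t1,whs2), truck_at(t3,depot)}

== RESULT ==
["pkg_at(p5,whs2)", "truck_at(t1,whs2)", "truck_at(t3,depot)"]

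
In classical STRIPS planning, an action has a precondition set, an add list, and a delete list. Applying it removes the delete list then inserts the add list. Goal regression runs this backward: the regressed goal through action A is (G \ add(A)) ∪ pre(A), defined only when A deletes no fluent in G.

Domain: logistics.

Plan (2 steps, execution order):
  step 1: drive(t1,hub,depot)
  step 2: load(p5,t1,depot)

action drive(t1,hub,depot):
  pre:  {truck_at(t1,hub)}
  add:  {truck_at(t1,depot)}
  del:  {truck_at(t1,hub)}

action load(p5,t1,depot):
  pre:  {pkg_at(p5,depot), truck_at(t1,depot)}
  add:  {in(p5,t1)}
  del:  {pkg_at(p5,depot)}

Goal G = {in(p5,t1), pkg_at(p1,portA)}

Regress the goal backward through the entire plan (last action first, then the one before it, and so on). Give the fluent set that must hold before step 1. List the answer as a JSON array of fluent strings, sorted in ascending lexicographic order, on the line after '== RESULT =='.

Regress step by step:
  through step 2 (load(p5,t1,depot)): drop {in(p5,t1)}, keep {pkg_at(p1,portA)}, require {pkg_at(p5,depot), truck_at(t1,depot)}
    → {pkg_at(p1,portA), pkg_at(p5,depot), truck_at(t1,depot)}
  through step 1 (drive(t1,hub,depot)): drop {truck_at(t1,depot)}, keep {pkg_at(p1,portA), pkg_at(p5,depot)}, require {truck_at(t1,hub)}
    → {pkg_at(p1,portA), pkg_at(p5,depot), truck_at(t1,hub)}

== RESULT ==
["pkg_at(p1,portA)", "pkg_at(p5,depot)", "truck_at(t1,hub)"]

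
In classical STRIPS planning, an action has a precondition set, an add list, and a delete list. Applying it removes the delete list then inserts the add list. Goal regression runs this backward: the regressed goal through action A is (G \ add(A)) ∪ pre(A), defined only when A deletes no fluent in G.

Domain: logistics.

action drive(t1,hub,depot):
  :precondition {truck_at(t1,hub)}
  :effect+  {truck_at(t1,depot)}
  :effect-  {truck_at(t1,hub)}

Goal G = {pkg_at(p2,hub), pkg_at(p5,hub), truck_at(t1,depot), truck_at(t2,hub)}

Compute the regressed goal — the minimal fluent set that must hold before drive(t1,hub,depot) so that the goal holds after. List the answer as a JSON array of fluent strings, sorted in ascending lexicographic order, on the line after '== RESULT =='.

Regress:
  G ∩ del = {}  (empty — regression defined)
  G \ add = {pkg_at(p2,hub), pkg_at(p5,hub), truck_at(t1,depot), truck_at(t2,hub)} \ {truck_at(t1,depot)} = {pkg_at(p2,hub), pkg_at(p5,hub), truck_at(t2,hub)}
  ∪ pre   = {pkg_at(p2,hub), pkg_at(p5,hub), truck_at(t2,hub)} ∪ {truck_at(t1,hub)}
          = {pkg_at(p2,hub), pkg_at(p5,hub), truck_at(t1,hub), truck_at(t2,hub)}

== RESULT ==
["pkg_at(p2,hub)", "pkg_at(p5,hub)", "truck_at(t1,hub)", "truck_at(t2,hub)"]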